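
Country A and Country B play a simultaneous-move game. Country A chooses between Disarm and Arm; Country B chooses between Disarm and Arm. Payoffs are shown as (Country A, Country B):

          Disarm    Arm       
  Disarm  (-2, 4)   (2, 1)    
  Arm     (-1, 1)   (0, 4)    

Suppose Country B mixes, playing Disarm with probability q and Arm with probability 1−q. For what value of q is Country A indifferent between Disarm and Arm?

Set Country A's expected payoff from Disarm equal to that from Arm:
  Country A's expected payoff from Disarm: q·(-2) + (1−q)·2 = -4q + 2
  Country A's expected payoff from Arm: q·(-1) + (1−q)·0 = -q
  -4q + 2 = -q  ⇒  -3q = -2  ⇒  q = 2/3.

q = 2/3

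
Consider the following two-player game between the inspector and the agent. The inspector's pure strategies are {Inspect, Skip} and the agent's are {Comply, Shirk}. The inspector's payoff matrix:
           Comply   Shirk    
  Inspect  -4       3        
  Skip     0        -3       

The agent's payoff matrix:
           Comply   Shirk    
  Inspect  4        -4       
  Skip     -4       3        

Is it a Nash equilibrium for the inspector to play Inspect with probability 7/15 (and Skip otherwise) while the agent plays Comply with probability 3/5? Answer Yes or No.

Check the agent's indifference given the inspector's mix p = 7/15:
  payoff from Comply = -4/15; payoff from Shirk = -4/15 — equal.
Check the inspector's indifference given the agent's mix q = 3/5:
  payoff from Inspect = -6/5; payoff from Skip = -6/5 — equal.
Both players are indifferent, so neither can profitably deviate.

Yes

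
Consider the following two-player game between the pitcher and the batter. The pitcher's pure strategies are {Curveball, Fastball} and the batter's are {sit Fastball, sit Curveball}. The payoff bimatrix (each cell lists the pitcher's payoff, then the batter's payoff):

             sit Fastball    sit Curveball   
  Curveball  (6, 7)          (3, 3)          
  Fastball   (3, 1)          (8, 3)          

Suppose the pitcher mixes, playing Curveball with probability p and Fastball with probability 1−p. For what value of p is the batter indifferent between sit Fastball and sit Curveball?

The batter's indifference between sit Fastball and sit Curveball determines the pitcher's mixing probability p:
  the batter's expected payoff from sit Fastball: p·7 + (1−p)·1 = 6p + 1
  the batter's expected payoff from sit Curveball: p·3 + (1−p)·3 = 3
  6p + 1 = 3  ⇒  6p = 2  ⇒  p = 1/3.

p = 1/3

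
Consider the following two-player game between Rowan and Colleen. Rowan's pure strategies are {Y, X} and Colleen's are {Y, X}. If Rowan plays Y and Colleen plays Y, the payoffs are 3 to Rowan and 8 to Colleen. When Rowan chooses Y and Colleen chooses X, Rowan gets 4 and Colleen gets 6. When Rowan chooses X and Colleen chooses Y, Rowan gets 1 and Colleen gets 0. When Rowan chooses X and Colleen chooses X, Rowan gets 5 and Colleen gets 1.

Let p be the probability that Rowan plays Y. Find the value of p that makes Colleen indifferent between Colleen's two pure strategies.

Colleen's indifference between Y and X determines Rowan's mixing probability p:
  Colleen's payoff from Y: p·8 + (1−p)·0 = 8p
  Colleen's payoff from X: p·6 + (1−p)·1 = 5p + 1
  8p = 5p + 1  ⇒  3p = 1  ⇒  p = 1/3.

p = 1/3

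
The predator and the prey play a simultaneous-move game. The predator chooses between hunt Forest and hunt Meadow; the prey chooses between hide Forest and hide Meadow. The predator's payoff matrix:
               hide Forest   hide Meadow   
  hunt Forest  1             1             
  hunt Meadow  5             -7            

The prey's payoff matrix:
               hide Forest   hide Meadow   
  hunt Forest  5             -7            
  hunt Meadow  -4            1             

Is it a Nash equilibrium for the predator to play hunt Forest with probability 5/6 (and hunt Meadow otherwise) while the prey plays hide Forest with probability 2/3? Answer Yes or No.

Given the predator's mix p = 5/6, the prey's payoff from hide Forest is 7/2 but from hide Meadow is -17/3. The prey strictly prefers hide Forest, so the prey would not mix.
So the proposed profile is not a Nash equilibrium.

No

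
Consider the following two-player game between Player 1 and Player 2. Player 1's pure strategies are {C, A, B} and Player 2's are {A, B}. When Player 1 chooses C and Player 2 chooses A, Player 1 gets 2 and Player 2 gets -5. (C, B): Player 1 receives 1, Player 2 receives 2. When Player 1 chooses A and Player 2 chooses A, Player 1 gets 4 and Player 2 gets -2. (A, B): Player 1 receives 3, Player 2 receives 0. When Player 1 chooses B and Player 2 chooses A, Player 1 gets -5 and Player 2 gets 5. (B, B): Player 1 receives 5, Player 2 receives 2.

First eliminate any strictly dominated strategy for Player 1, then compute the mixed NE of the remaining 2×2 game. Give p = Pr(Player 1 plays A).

p = 3/5

Player 1's strategy C is strictly dominated by A: 4 > 2 and 3 > 1. Eliminate C.
In a mixed equilibrium Player 2 is indifferent between A and B; this condition fixes p.
  Player 2's payoff from A: p·(-2) + (1−p)·5 = -7p + 5
  Player 2's payoff from B: p·0 + (1−p)·2 = -2p + 2
  -7p + 5 = -2p + 2  ⇒  -5p = -3  ⇒  p = 3/5.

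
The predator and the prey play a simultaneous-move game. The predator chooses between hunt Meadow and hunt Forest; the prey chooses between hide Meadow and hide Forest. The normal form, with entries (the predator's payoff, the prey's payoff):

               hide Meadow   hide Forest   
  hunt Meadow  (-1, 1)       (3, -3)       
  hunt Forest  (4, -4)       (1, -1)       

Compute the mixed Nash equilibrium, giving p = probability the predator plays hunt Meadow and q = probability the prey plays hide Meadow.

The prey's indifference between hide Meadow and hide Forest determines the predator's mixing probability p:
  the prey's expected payoff from hide Meadow: p·1 + (1−p)·(-4) = 5p - 4
  the prey's expected payoff from hide Forest: p·(-3) + (1−p)·(-1) = -2p - 1
  5p - 4 = -2p - 1  ⇒  7p = 3  ⇒  p = 3/7.
In a mixed equilibrium the predator is indifferent between hunt Meadow and hunt Forest; this condition fixes q.
  the predator's payoff from hunt Meadow: q·(-1) + (1−q)·3 = -4q + 3
  the predator's payoff from hunt Forest: q·4 + (1−q)·1 = 3q + 1
  -4q + 3 = 3q + 1  ⇒  -7q = -2  ⇒  q = 2/7.

p = 3/7, q = 2/7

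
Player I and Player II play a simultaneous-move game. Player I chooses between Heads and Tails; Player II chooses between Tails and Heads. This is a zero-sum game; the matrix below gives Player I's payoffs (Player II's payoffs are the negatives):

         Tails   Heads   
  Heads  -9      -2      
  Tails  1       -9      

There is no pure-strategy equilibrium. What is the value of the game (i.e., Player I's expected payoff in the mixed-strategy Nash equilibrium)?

Player I's indifference between Heads and Tails determines Player II's mixing probability q:
  Player I's expected payoff from Heads: q·(-9) + (1−q)·(-2) = -7q - 2
  Player I's expected payoff from Tails: q·1 + (1−q)·(-9) = 10q - 9
  -7q - 2 = 10q - 9  ⇒  -17q = -7  ⇒  q = 7/17.
The value is Player I's expected payoff against this mix (using Heads): (7/17)·(-9) + (10/17)·(-2) = -83/17.

v = -83/17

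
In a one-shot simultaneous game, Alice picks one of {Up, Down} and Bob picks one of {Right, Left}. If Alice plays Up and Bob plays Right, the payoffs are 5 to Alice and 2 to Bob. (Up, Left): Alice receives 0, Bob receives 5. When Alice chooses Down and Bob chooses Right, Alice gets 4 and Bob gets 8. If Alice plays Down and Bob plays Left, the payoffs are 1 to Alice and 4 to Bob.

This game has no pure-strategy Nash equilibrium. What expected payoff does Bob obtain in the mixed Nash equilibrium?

In a mixed equilibrium Bob is indifferent between Right and Left; this condition fixes p.
  Bob's expected payoff from Right: p·2 + (1−p)·8 = -6p + 8
  Bob's expected payoff from Left: p·5 + (1−p)·4 = p + 4
  -6p + 8 = p + 4  ⇒  -7p = -4  ⇒  p = 4/7.
At equilibrium Bob is indifferent across columns, so Bob's payoff equals the payoff from Right: (4/7)·2 + (3/7)·8 = 32/7.

32/7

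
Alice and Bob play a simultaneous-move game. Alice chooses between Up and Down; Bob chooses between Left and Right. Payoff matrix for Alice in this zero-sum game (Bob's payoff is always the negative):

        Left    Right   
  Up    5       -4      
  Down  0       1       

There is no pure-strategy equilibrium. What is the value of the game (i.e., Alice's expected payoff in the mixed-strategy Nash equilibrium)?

v = 1/2

In a mixed equilibrium Alice is indifferent between Up and Down; this condition fixes q.
  Alice's payoff to Up: q·5 + (1−q)·(-4) = 9q - 4
  Alice's payoff to Down: q·0 + (1−q)·1 = -q + 1
  9q - 4 = -q + 1  ⇒  10q = 5  ⇒  q = 1/2.
The value is Alice's expected payoff against this mix (using Up): (1/2)·5 + (1/2)·(-4) = 1/2.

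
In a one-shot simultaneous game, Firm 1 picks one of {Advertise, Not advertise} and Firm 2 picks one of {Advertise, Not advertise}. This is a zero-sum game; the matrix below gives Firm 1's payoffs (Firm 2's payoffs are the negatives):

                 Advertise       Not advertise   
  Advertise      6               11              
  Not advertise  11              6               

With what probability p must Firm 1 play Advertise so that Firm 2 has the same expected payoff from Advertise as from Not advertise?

p = 1/2

Firm 1's mix must leave Firm 2 indifferent between Advertise and Not advertise.
  Firm 2's expected payoff from Advertise: p·(-6) + (1−p)·(-11) = 5p - 11
  Firm 2's expected payoff from Not advertise: p·(-11) + (1−p)·(-6) = -5p - 6
  5p - 11 = -5p - 6  ⇒  10p = 5  ⇒  p = 1/2.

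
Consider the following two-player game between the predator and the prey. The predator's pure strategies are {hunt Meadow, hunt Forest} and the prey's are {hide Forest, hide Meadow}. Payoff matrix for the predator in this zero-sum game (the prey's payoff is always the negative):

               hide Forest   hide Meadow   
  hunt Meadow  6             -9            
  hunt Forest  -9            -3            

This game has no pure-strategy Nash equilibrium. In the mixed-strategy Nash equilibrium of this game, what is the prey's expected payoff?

33/7

The predator's mix must leave the prey indifferent between hide Forest and hide Meadow.
  the prey's payoff to hide Forest: p·(-6) + (1−p)·9 = -15p + 9
  the prey's payoff to hide Meadow: p·9 + (1−p)·3 = 6p + 3
  -15p + 9 = 6p + 3  ⇒  -21p = -6  ⇒  p = 2/7.
At equilibrium the prey is indifferent across columns, so the prey's payoff equals the payoff from hide Forest: (2/7)·(-6) + (5/7)·9 = 33/7.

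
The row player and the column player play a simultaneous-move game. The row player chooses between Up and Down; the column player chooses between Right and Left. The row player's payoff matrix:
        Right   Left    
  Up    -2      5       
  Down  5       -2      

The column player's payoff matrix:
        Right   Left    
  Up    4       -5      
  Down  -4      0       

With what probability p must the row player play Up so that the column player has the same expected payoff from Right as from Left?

The column player's indifference between Right and Left determines the row player's mixing probability p:
  the column player's payoff to Right: p·4 + (1−p)·(-4) = 8p - 4
  the column player's payoff to Left: p·(-5) + (1−p)·0 = -5p
  8p - 4 = -5p  ⇒  13p = 4  ⇒  p = 4/13.

p = 4/13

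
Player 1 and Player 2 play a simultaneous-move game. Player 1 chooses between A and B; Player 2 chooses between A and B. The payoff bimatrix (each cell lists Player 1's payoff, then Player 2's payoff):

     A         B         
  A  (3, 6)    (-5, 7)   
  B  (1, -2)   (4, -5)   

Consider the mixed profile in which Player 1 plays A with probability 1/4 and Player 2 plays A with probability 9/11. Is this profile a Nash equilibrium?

Given Player 1's mix p = 1/4, Player 2's payoff from A is 0 but from B is -2. Player 2 strictly prefers A, so Player 2 would not mix.
So the proposed profile is not a Nash equilibrium.

No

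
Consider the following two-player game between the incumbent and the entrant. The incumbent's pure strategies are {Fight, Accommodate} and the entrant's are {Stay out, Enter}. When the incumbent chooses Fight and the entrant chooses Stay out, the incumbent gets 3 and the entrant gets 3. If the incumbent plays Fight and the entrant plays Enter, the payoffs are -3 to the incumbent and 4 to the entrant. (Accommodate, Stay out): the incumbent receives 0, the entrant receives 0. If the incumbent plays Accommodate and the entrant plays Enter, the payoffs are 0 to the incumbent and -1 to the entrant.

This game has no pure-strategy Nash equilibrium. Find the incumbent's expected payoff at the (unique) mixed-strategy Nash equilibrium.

0

The entrant's mix must leave the incumbent indifferent between Fight and Accommodate.
  the incumbent's payoff from Fight: q·3 + (1−q)·(-3) = 6q - 3
  the incumbent's payoff from Accommodate: q·0 + (1−q)·0 = 0
  6q - 3 = 0  ⇒  6q = 3  ⇒  q = 1/2.
At equilibrium the incumbent is indifferent across rows, so the incumbent's payoff equals the payoff from Fight: (1/2)·3 + (1/2)·(-3) = 0.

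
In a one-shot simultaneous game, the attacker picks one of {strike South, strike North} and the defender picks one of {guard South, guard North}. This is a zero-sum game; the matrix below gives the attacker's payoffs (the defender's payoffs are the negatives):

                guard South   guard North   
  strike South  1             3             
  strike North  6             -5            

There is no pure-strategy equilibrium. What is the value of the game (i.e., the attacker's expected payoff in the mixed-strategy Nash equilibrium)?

For the attacker to be willing to mix, the attacker must be indifferent between strike South and strike North, which pins down the defender's mix.
  the attacker's payoff from strike South: q·1 + (1−q)·3 = -2q + 3
  the attacker's payoff from strike North: q·6 + (1−q)·(-5) = 11q - 5
  -2q + 3 = 11q - 5  ⇒  -13q = -8  ⇒  q = 8/13.
The value is the attacker's expected payoff against this mix (using strike South): (8/13)·1 + (5/13)·3 = 23/13.

v = 23/13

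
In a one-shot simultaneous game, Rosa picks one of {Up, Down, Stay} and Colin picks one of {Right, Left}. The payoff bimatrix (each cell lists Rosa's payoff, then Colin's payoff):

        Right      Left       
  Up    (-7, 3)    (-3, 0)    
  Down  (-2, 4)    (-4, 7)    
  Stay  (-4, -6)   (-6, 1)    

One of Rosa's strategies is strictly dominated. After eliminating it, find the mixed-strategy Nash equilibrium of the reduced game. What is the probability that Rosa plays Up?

Rosa's strategy Stay is strictly dominated by Down: -2 > -4 and -4 > -6. Eliminate Stay.
For Colin to be willing to mix, Colin must be indifferent between Right and Left, which pins down Rosa's mix.
  Colin's expected payoff from Right: p·3 + (1−p)·4 = -p + 4
  Colin's expected payoff from Left: p·0 + (1−p)·7 = -7p + 7
  -p + 4 = -7p + 7  ⇒  6p = 3  ⇒  p = 1/2.

p = 1/2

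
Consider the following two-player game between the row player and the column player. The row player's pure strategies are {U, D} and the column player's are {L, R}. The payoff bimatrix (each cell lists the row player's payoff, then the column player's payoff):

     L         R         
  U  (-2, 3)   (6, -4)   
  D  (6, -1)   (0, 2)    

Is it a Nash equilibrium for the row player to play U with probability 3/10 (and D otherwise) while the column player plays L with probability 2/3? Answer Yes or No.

No

Given the column player's mix q = 2/3, the row player's payoff from U is 2/3 but from D is 4. The row player strictly prefers D, so the row player would not mix.
So the proposed profile is not a Nash equilibrium.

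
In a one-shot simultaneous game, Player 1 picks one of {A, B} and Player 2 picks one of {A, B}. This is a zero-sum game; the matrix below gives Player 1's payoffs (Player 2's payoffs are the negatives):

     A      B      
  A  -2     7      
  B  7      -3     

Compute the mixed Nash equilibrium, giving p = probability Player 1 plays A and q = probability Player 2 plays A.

Set Player 2's expected payoff from A equal to that from B:
  Player 2's payoff to A: p·2 + (1−p)·(-7) = 9p - 7
  Player 2's payoff to B: p·(-7) + (1−p)·3 = -10p + 3
  9p - 7 = -10p + 3  ⇒  19p = 10  ⇒  p = 10/19.
In a mixed equilibrium Player 1 is indifferent between A and B; this condition fixes q.
  Player 1's payoff from A: q·(-2) + (1−q)·7 = -9q + 7
  Player 1's payoff from B: q·7 + (1−q)·(-3) = 10q - 3
  -9q + 7 = 10q - 3  ⇒  -19q = -10  ⇒  q = 10/19.

p = 10/19, q = 10/19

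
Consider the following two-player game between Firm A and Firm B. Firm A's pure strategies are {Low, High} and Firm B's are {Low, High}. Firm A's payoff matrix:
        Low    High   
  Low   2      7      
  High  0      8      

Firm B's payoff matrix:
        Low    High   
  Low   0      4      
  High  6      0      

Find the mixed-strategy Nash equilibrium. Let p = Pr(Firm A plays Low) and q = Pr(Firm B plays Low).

p = 3/5, q = 1/3

Firm B's indifference between Low and High determines Firm A's mixing probability p:
  Firm B's payoff to Low: p·0 + (1−p)·6 = -6p + 6
  Firm B's payoff to High: p·4 + (1−p)·0 = 4p
  -6p + 6 = 4p  ⇒  -10p = -6  ⇒  p = 3/5.
Firm A's indifference between Low and High determines Firm B's mixing probability q:
  Firm A's payoff from Low: q·2 + (1−q)·7 = -5q + 7
  Firm A's payoff from High: q·0 + (1−q)·8 = -8q + 8
  -5q + 7 = -8q + 8  ⇒  3q = 1  ⇒  q = 1/3.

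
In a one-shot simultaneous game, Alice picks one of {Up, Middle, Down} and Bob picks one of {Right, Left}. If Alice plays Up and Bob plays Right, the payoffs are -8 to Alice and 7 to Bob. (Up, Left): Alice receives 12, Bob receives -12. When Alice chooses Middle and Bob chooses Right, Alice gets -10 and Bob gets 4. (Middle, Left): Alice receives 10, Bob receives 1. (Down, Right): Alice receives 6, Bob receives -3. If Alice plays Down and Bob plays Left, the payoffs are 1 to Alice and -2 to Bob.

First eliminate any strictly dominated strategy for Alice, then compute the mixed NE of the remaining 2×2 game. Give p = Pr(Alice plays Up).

Alice's strategy Middle is strictly dominated by Up: -8 > -10 and 12 > 10. Eliminate Middle.
In a mixed equilibrium Bob is indifferent between Right and Left; this condition fixes p.
  Bob's payoff from Right: p·7 + (1−p)·(-3) = 10p - 3
  Bob's payoff from Left: p·(-12) + (1−p)·(-2) = -10p - 2
  10p - 3 = -10p - 2  ⇒  20p = 1  ⇒  p = 1/20.

p = 1/20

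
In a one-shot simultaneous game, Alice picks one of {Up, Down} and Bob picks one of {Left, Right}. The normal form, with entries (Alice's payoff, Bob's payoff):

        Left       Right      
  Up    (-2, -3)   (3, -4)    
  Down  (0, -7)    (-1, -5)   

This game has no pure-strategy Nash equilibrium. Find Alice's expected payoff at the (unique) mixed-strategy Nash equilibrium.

Bob's mix must leave Alice indifferent between Up and Down.
  Alice's payoff from Up: q·(-2) + (1−q)·3 = -5q + 3
  Alice's payoff from Down: q·0 + (1−q)·(-1) = q - 1
  -5q + 3 = q - 1  ⇒  -6q = -4  ⇒  q = 2/3.
At equilibrium Alice is indifferent across rows, so Alice's payoff equals the payoff from Up: (2/3)·(-2) + (1/3)·3 = -1/3.

-1/3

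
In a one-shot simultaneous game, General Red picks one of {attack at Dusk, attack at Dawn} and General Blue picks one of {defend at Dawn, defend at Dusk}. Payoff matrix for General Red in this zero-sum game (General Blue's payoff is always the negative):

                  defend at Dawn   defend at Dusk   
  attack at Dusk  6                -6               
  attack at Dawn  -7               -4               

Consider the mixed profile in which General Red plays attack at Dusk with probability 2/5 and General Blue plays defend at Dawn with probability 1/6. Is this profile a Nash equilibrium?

No

Given General Red's mix p = 2/5, General Blue's payoff from defend at Dawn is 9/5 but from defend at Dusk is 24/5. General Blue strictly prefers defend at Dusk, so General Blue would not mix.
So the proposed profile is not a Nash equilibrium.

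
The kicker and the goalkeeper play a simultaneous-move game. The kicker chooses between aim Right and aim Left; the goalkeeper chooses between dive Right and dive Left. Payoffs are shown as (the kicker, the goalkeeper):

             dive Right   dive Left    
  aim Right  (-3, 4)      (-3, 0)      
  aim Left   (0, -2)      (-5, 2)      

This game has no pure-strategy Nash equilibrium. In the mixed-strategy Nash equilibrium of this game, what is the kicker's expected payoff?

In a mixed equilibrium the kicker is indifferent between aim Right and aim Left; this condition fixes q.
  the kicker's expected payoff from aim Right: q·(-3) + (1−q)·(-3) = -3
  the kicker's expected payoff from aim Left: q·0 + (1−q)·(-5) = 5q - 5
  -3 = 5q - 5  ⇒  -5q = -2  ⇒  q = 2/5.
At equilibrium the kicker is indifferent across rows, so the kicker's payoff equals the payoff from aim Right: (2/5)·(-3) + (3/5)·(-3) = -3.

-3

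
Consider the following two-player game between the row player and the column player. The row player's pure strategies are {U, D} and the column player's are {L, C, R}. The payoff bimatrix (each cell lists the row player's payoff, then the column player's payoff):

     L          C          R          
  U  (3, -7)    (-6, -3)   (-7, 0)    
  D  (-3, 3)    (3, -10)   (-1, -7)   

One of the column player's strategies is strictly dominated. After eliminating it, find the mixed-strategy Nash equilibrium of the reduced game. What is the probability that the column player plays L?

The column player's strategy C is strictly dominated by R: 0 > -3 and -7 > -10. Eliminate C.
The column player's mix must leave the row player indifferent between U and D.
  the row player's expected payoff from U: q·3 + (1−q)·(-7) = 10q - 7
  the row player's expected payoff from D: q·(-3) + (1−q)·(-1) = -2q - 1
  10q - 7 = -2q - 1  ⇒  12q = 6  ⇒  q = 1/2.

q = 1/2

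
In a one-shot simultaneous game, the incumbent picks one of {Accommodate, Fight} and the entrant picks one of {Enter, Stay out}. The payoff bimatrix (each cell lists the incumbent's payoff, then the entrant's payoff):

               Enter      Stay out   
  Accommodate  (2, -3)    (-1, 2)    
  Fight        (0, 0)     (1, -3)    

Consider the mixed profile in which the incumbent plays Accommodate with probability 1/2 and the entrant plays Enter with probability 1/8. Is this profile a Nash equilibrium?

Given the incumbent's mix p = 1/2, the entrant's payoff from Enter is -3/2 but from Stay out is -1/2. The entrant strictly prefers Stay out, so the entrant would not mix.
So the proposed profile is not a Nash equilibrium.

No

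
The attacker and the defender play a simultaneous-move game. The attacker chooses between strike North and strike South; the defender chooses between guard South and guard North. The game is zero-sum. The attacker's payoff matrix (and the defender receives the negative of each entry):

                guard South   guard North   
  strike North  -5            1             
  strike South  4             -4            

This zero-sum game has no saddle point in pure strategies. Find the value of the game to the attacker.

The defender's mix must leave the attacker indifferent between strike North and strike South.
  the attacker's payoff to strike North: q·(-5) + (1−q)·1 = -6q + 1
  the attacker's payoff to strike South: q·4 + (1−q)·(-4) = 8q - 4
  -6q + 1 = 8q - 4  ⇒  -14q = -5  ⇒  q = 5/14.
The value is the attacker's expected payoff against this mix (using strike North): (5/14)·(-5) + (9/14)·1 = -8/7.

v = -8/7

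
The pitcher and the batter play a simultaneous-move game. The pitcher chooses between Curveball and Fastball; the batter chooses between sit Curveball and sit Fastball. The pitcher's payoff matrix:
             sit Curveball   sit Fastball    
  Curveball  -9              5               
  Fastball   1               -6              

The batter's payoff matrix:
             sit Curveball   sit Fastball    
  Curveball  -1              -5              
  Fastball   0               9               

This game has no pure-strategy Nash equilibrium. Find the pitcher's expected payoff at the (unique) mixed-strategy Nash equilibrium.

In a mixed equilibrium the pitcher is indifferent between Curveball and Fastball; this condition fixes q.
  the pitcher's payoff from Curveball: q·(-9) + (1−q)·5 = -14q + 5
  the pitcher's payoff from Fastball: q·1 + (1−q)·(-6) = 7q - 6
  -14q + 5 = 7q - 6  ⇒  -21q = -11  ⇒  q = 11/21.
At equilibrium the pitcher is indifferent across rows, so the pitcher's payoff equals the payoff from Curveball: (11/21)·(-9) + (10/21)·5 = -7/3.

-7/3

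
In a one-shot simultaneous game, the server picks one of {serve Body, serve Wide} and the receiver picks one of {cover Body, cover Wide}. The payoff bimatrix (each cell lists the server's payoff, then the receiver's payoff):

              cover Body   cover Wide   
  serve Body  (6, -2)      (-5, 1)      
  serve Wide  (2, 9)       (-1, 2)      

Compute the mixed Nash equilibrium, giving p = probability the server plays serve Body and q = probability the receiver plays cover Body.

For the receiver to be willing to mix, the receiver must be indifferent between cover Body and cover Wide, which pins down the server's mix.
  the receiver's expected payoff from cover Body: p·(-2) + (1−p)·9 = -11p + 9
  the receiver's expected payoff from cover Wide: p·1 + (1−p)·2 = -p + 2
  -11p + 9 = -p + 2  ⇒  -10p = -7  ⇒  p = 7/10.
Set the server's expected payoff from serve Body equal to that from serve Wide:
  the server's expected payoff from serve Body: q·6 + (1−q)·(-5) = 11q - 5
  the server's expected payoff from serve Wide: q·2 + (1−q)·(-1) = 3q - 1
  11q - 5 = 3q - 1  ⇒  8q = 4  ⇒  q = 1/2.

p = 7/10, q = 1/2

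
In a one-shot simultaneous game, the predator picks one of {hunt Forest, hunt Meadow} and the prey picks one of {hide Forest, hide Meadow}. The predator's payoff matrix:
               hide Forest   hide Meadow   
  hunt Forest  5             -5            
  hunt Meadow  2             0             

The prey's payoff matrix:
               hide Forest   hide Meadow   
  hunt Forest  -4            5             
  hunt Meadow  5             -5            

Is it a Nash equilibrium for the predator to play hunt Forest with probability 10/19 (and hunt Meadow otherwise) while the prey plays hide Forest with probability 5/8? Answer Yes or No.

Yes

Check the prey's indifference given the predator's mix p = 10/19:
  payoff from hide Forest = 5/19; payoff from hide Meadow = 5/19 — equal.
Check the predator's indifference given the prey's mix q = 5/8:
  payoff from hunt Forest = 5/4; payoff from hunt Meadow = 5/4 — equal.
Both players are indifferent, so neither can profitably deviate.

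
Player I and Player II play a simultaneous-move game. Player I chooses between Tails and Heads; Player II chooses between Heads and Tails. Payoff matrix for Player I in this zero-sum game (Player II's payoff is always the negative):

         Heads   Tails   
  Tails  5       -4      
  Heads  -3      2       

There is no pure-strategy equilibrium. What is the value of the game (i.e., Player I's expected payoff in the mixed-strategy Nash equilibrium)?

In a mixed equilibrium Player I is indifferent between Tails and Heads; this condition fixes q.
  Player I's payoff from Tails: q·5 + (1−q)·(-4) = 9q - 4
  Player I's payoff from Heads: q·(-3) + (1−q)·2 = -5q + 2
  9q - 4 = -5q + 2  ⇒  14q = 6  ⇒  q = 3/7.
The value is Player I's expected payoff against this mix (using Tails): (3/7)·5 + (4/7)·(-4) = -1/7.

v = -1/7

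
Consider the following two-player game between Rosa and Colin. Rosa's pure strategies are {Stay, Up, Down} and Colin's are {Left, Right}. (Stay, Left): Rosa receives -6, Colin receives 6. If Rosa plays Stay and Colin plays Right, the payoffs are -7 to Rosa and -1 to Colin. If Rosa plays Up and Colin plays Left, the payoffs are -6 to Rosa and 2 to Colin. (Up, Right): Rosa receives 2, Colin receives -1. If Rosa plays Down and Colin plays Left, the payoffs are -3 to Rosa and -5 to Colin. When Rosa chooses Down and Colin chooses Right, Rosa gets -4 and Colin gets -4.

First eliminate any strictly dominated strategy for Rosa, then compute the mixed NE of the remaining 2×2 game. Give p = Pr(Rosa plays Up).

Rosa's strategy Stay is strictly dominated by Down: -3 > -6 and -4 > -7. Eliminate Stay.
In a mixed equilibrium Colin is indifferent between Left and Right; this condition fixes p.
  Colin's payoff from Left: p·2 + (1−p)·(-5) = 7p - 5
  Colin's payoff from Right: p·(-1) + (1−p)·(-4) = 3p - 4
  7p - 5 = 3p - 4  ⇒  4p = 1  ⇒  p = 1/4.

p = 1/4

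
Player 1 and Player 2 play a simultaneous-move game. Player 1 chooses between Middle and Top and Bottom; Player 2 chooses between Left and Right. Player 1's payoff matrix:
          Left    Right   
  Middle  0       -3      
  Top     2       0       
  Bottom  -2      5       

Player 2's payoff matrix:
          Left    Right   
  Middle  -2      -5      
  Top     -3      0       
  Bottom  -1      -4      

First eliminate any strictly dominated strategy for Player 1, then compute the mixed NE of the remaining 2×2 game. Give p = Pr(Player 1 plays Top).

Player 1's strategy Middle is strictly dominated by Top: 2 > 0 and 0 > -3. Eliminate Middle.
Player 1's mix must leave Player 2 indifferent between Left and Right.
  Player 2's payoff to Left: p·(-3) + (1−p)·(-1) = -2p - 1
  Player 2's payoff to Right: p·0 + (1−p)·(-4) = 4p - 4
  -2p - 1 = 4p - 4  ⇒  -6p = -3  ⇒  p = 1/2.

p = 1/2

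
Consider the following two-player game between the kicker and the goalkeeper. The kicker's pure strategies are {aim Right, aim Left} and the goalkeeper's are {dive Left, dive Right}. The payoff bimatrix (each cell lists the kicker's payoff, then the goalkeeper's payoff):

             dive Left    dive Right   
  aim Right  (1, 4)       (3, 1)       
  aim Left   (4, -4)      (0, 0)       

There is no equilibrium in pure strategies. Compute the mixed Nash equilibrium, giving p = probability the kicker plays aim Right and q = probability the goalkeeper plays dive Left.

p = 4/7, q = 1/2

The kicker's mix must leave the goalkeeper indifferent between dive Left and dive Right.
  the goalkeeper's expected payoff from dive Left: p·4 + (1−p)·(-4) = 8p - 4
  the goalkeeper's expected payoff from dive Right: p·1 + (1−p)·0 = p
  8p - 4 = p  ⇒  7p = 4  ⇒  p = 4/7.
The goalkeeper's mix must leave the kicker indifferent between aim Right and aim Left.
  the kicker's payoff from aim Right: q·1 + (1−q)·3 = -2q + 3
  the kicker's payoff from aim Left: q·4 + (1−q)·0 = 4q
  -2q + 3 = 4q  ⇒  -6q = -3  ⇒  q = 1/2.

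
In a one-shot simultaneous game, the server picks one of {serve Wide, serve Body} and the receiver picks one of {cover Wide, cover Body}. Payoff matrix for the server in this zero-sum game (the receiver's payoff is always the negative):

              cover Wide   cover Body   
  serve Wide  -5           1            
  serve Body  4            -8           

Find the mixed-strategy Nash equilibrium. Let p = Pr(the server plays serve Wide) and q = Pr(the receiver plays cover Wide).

For the receiver to be willing to mix, the receiver must be indifferent between cover Wide and cover Body, which pins down the server's mix.
  the receiver's payoff to cover Wide: p·5 + (1−p)·(-4) = 9p - 4
  the receiver's payoff to cover Body: p·(-1) + (1−p)·8 = -9p + 8
  9p - 4 = -9p + 8  ⇒  18p = 12  ⇒  p = 2/3.
Set the server's expected payoff from serve Wide equal to that from serve Body:
  the server's payoff to serve Wide: q·(-5) + (1−q)·1 = -6q + 1
  the server's payoff to serve Body: q·4 + (1−q)·(-8) = 12q - 8
  -6q + 1 = 12q - 8  ⇒  -18q = -9  ⇒  q = 1/2.

p = 2/3, q = 1/2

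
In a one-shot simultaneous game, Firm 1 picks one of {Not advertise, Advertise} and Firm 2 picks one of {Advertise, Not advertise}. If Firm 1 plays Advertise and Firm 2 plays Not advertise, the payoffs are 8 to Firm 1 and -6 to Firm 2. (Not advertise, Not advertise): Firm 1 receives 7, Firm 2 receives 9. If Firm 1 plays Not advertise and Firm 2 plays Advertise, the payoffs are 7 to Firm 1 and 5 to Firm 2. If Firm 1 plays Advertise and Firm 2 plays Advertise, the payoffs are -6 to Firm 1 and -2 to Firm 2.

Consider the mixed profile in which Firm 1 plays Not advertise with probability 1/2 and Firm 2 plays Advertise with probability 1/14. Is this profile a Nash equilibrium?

Check Firm 2's indifference given Firm 1's mix p = 1/2:
  payoff from Advertise = 3/2; payoff from Not advertise = 3/2 — equal.
Check Firm 1's indifference given Firm 2's mix q = 1/14:
  payoff from Not advertise = 7; payoff from Advertise = 7 — equal.
Both players are indifferent, so neither can profitably deviate.

Yes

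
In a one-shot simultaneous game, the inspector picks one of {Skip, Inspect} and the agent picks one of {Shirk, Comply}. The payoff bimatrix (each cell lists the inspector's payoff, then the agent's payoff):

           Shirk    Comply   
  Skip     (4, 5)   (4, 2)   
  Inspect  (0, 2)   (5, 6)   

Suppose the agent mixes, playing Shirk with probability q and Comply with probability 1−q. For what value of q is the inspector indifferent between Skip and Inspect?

q = 1/5

Set the inspector's expected payoff from Skip equal to that from Inspect:
  the inspector's payoff from Skip: q·4 + (1−q)·4 = 4
  the inspector's payoff from Inspect: q·0 + (1−q)·5 = -5q + 5
  4 = -5q + 5  ⇒  5q = 1  ⇒  q = 1/5.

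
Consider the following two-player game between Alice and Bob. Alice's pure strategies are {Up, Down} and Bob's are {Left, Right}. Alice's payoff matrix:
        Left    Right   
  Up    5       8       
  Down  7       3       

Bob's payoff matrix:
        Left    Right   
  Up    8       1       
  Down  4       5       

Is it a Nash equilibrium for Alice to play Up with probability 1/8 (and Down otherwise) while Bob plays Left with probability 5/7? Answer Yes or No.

Yes

Check Bob's indifference given Alice's mix p = 1/8:
  payoff from Left = 9/2; payoff from Right = 9/2 — equal.
Check Alice's indifference given Bob's mix q = 5/7:
  payoff from Up = 41/7; payoff from Down = 41/7 — equal.
Both players are indifferent, so neither can profitably deviate.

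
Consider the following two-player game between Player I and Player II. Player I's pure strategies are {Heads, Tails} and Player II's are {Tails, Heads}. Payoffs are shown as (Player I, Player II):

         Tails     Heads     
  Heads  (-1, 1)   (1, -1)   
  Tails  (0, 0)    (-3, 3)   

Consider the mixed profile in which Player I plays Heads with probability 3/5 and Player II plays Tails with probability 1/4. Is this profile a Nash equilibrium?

Given Player II's mix q = 1/4, Player I's payoff from Heads is 1/2 but from Tails is -9/4. Player I strictly prefers Heads, so Player I would not mix.
So the proposed profile is not a Nash equilibrium.

No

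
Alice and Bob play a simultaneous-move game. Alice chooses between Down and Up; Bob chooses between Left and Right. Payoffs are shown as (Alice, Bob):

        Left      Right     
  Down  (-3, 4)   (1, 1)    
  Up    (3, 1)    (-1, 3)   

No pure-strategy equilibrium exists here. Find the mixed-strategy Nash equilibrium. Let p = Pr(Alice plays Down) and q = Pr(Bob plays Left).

Alice's mix must leave Bob indifferent between Left and Right.
  Bob's expected payoff from Left: p·4 + (1−p)·1 = 3p + 1
  Bob's expected payoff from Right: p·1 + (1−p)·3 = -2p + 3
  3p + 1 = -2p + 3  ⇒  5p = 2  ⇒  p = 2/5.
In a mixed equilibrium Alice is indifferent between Down and Up; this condition fixes q.
  Alice's payoff from Down: q·(-3) + (1−q)·1 = -4q + 1
  Alice's payoff from Up: q·3 + (1−q)·(-1) = 4q - 1
  -4q + 1 = 4q - 1  ⇒  -8q = -2  ⇒  q = 1/4.

p = 2/5, q = 1/4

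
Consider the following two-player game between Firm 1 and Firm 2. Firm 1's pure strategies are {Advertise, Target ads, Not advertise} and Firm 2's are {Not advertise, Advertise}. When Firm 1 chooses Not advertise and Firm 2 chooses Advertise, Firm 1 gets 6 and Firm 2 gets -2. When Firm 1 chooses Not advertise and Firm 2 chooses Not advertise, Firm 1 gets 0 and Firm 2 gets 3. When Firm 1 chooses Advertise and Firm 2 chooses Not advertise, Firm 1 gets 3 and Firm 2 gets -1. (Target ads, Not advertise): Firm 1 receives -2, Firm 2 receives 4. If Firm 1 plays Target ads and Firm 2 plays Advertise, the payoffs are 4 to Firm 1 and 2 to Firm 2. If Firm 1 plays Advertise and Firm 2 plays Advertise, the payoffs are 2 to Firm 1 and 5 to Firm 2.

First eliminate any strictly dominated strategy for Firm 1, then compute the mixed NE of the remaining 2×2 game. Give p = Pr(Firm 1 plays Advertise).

p = 5/11

Firm 1's strategy Target ads is strictly dominated by Not advertise: 0 > -2 and 6 > 4. Eliminate Target ads.
In a mixed equilibrium Firm 2 is indifferent between Not advertise and Advertise; this condition fixes p.
  Firm 2's expected payoff from Not advertise: p·(-1) + (1−p)·3 = -4p + 3
  Firm 2's expected payoff from Advertise: p·5 + (1−p)·(-2) = 7p - 2
  -4p + 3 = 7p - 2  ⇒  -11p = -5  ⇒  p = 5/11.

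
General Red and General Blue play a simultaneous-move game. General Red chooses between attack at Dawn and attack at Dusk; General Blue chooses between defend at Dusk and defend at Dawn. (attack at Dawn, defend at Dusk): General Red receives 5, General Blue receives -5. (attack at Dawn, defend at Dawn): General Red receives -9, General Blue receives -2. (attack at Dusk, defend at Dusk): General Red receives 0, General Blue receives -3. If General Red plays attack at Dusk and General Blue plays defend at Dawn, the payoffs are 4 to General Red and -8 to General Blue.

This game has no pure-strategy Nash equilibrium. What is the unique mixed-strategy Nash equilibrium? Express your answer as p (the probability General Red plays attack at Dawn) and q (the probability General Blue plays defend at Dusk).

General Red's mix must leave General Blue indifferent between defend at Dusk and defend at Dawn.
  General Blue's payoff from defend at Dusk: p·(-5) + (1−p)·(-3) = -2p - 3
  General Blue's payoff from defend at Dawn: p·(-2) + (1−p)·(-8) = 6p - 8
  -2p - 3 = 6p - 8  ⇒  -8p = -5  ⇒  p = 5/8.
General Red's indifference between attack at Dawn and attack at Dusk determines General Blue's mixing probability q:
  General Red's payoff to attack at Dawn: q·5 + (1−q)·(-9) = 14q - 9
  General Red's payoff to attack at Dusk: q·0 + (1−q)·4 = -4q + 4
  14q - 9 = -4q + 4  ⇒  18q = 13  ⇒  q = 13/18.

p = 5/8, q = 13/18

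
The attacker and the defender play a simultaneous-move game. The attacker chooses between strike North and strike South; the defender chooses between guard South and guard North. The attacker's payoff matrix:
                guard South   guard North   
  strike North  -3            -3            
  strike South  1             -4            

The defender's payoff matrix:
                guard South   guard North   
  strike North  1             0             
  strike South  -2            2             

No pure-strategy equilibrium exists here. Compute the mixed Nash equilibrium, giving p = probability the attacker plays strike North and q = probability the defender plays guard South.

For the defender to be willing to mix, the defender must be indifferent between guard South and guard North, which pins down the attacker's mix.
  the defender's expected payoff from guard South: p·1 + (1−p)·(-2) = 3p - 2
  the defender's expected payoff from guard North: p·0 + (1−p)·2 = -2p + 2
  3p - 2 = -2p + 2  ⇒  5p = 4  ⇒  p = 4/5.
For the attacker to be willing to mix, the attacker must be indifferent between strike North and strike South, which pins down the defender's mix.
  the attacker's payoff to strike North: q·(-3) + (1−q)·(-3) = -3
  the attacker's payoff to strike South: q·1 + (1−q)·(-4) = 5q - 4
  -3 = 5q - 4  ⇒  -5q = -1  ⇒  q = 1/5.

p = 4/5, q = 1/5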